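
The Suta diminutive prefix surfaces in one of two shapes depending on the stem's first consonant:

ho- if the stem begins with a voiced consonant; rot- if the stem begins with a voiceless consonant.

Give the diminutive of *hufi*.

Since the first consonant of *hufi* is /h/ (voiceless), it takes rot-, giving *rothufi*.

rothufi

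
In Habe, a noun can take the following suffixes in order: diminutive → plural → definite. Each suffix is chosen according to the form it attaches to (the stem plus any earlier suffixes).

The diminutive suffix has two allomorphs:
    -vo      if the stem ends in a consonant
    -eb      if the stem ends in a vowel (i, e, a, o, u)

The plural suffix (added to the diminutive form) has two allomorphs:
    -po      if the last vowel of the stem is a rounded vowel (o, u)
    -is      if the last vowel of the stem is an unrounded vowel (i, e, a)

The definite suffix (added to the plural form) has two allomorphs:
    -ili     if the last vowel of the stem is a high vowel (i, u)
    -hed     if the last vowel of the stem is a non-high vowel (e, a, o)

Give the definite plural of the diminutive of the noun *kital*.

kitalvopohed

Since the final sound of *kital* is /l/ (a consonant), it takes -vo, giving *kitalvo*.
The diminutive form *kitalvo* — last vowel /o/ (a rounded vowel) → -po → *kitalvopo*.
The plural form *kitalvopo*: last vowel = /o/, a non-high vowel → -hed → *kitalvopohed*.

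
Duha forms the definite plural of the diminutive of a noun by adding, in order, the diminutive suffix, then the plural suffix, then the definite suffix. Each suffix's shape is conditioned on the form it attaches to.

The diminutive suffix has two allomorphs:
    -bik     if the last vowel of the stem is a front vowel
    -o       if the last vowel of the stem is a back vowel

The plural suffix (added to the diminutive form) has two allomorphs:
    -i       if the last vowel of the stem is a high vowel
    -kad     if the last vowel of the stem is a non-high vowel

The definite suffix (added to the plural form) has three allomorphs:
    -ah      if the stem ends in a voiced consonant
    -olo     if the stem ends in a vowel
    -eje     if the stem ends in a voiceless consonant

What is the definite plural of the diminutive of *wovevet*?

Since the last vowel of *wovevet* is /e/ (a front vowel), it takes -bik, giving *wovevetbik*.
The diminutive form *wovevetbik* — last vowel /i/ (a high vowel) → -i → *wovevetbiki*.
The plural form *wovevetbiki*: final sound = /i/, a vowel → -olo → *wovevetbikiolo*.

wovevetbikiolo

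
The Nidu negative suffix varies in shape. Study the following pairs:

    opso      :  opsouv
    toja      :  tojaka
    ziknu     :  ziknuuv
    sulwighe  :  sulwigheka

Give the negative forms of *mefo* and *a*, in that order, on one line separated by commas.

The suffix is conditioned by the last vowel: -uv when the last vowel of the stem is a rounded vowel (*opso*, *ziknu*); -ka when the last vowel of the stem is an unrounded vowel (*toja*, *sulwighe*).
The last vowel of *mefo* is /o/, which is a rounded vowel, so the suffix is -uv, giving *mefouv*.
*a*: last vowel = /a/, an unrounded vowel → -ka → *aka*.

mefouv, aka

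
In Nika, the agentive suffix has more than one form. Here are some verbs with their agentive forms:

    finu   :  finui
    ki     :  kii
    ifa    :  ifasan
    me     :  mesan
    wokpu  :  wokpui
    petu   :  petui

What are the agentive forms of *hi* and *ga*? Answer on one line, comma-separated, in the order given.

The pattern is height harmony: -i when the last vowel of the stem is a high vowel (*finu*, *ki*, *wokpu*, *petu*); -san when the last vowel of the stem is a non-high vowel (*ifa*, *me*).
The last vowel of *hi* is /i/, which is a high vowel, so the suffix is -i, giving *hii*.
*ga*: last vowel = /a/, a non-high vowel → -san → *gasan*.

hii, gasan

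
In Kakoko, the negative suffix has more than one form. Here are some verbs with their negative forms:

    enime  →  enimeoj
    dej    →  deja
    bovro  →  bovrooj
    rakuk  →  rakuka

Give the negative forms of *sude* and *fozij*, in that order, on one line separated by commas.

sudeoj, fozija

The pattern is consonant vs. vowel: -a when the stem ends in a consonant (*dej*, *rakuk*); -oj when the stem ends in a vowel (*enime*, *bovro*).
*sude* — final sound /e/ (a vowel) → -oj → *sudeoj*.
*fozij* — final sound /j/ (a consonant) → -a → *fozija*.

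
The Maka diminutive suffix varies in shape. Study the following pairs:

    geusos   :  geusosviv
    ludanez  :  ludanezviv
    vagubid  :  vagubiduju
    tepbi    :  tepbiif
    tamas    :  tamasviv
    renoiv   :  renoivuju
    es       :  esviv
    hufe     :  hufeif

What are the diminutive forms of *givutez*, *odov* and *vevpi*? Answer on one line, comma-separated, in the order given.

givutezviv, odovuju, vevpiif

The suffix is conditioned by the final sound: -viv when the stem ends in a sibilant (*geusos*, *ludanez*, *tamas*, *es*); -uju when the stem ends in a non-sibilant consonant (*vagubid*, *renoiv*); -if when the stem ends in a vowel (*tepbi*, *hufe*).
*givutez*: final sound = /z/, a sibilant → -viv → *givutezviv*.
*odov*: final sound = /v/, a non-sibilant consonant → -uju → *odovuju*.
Since the final sound of *vevpi* is /i/ (a vowel), it takes -if, giving *vevpiif*.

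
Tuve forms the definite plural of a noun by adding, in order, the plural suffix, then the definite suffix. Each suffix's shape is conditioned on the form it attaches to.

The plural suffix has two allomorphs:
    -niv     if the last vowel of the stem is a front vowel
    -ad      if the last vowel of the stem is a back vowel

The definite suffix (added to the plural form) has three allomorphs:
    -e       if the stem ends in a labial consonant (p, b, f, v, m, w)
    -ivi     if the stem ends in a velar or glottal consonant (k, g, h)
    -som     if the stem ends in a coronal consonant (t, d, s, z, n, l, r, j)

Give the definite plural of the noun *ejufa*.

Since the last vowel of *ejufa* is /a/ (a back vowel), it takes -ad, giving *ejufaad*.
The final consonant of the plural form *ejufaad* is /d/, which is coronal, so the definite suffix is -som, giving *ejufaadsom*.

ejufaadsom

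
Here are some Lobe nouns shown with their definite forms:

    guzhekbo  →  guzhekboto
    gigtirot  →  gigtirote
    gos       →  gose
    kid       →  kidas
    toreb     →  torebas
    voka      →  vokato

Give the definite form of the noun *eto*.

etoto

The alternation tracks the final sound of the stem — -e when the stem ends in a voiceless consonant (*gigtirot*, *gos*); -as when the stem ends in a voiced consonant (*kid*, *toreb*); -to when the stem ends in a vowel (*guzhekbo*, *voka*).
*eto*: final sound = /o/, a vowel → -to → *etoto*.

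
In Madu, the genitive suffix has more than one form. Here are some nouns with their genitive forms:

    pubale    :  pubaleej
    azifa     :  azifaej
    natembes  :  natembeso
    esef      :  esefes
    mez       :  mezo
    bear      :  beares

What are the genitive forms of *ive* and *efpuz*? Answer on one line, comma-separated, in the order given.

iveej, efpuzo

The suffix is conditioned by the final sound: -o when the stem ends in a sibilant (*natembes*, *mez*); -es when the stem ends in a non-sibilant consonant (*esef*, *bear*); -ej when the stem ends in a vowel (*pubale*, *azifa*).
*ive* — final sound /e/ (a vowel) → -ej → *iveej*.
*efpuz*: final sound = /z/, a sibilant → -o → *efpuzo*.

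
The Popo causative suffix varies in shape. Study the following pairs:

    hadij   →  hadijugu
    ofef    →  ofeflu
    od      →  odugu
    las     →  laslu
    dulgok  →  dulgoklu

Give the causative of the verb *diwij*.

diwijugu

Looking at the final consonant of each stem: -lu when the stem ends in a voiceless consonant (*ofef*, *las*, *dulgok*); -ugu when the stem ends in a voiced consonant (*hadij*, *od*).
The final consonant of *diwij* is /j/, which is voiced, so the suffix is -ugu, giving *diwijugu*.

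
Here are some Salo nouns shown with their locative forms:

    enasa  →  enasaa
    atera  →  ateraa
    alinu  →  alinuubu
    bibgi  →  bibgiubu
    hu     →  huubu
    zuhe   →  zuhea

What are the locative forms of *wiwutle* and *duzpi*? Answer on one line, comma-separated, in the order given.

wiwutlea, duzpiubu

Looking at the last vowel of each stem: -ubu when the last vowel of the stem is a high vowel (*alinu*, *bibgi*, *hu*); -a when the last vowel of the stem is a non-high vowel (*enasa*, *atera*, *zuhe*).
*wiwutle*: last vowel = /e/, a non-high vowel → -a → *wiwutlea*.
Since the last vowel of *duzpi* is /i/ (a high vowel), it takes -ubu, giving *duzpiubu*.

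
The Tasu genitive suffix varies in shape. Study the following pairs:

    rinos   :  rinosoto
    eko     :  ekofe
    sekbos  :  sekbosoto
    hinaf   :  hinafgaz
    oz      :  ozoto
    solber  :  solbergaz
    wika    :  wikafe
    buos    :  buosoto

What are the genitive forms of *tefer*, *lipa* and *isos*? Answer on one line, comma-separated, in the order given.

tefergaz, lipafe, isosoto

Looking at the final sound of each stem: -oto when the stem ends in a sibilant (*rinos*, *sekbos*, *oz*, *buos*); -gaz when the stem ends in a non-sibilant consonant (*hinaf*, *solber*); -fe when the stem ends in a vowel (*eko*, *wika*).
Since the final sound of *tefer* is /r/ (a non-sibilant consonant), it takes -gaz, giving *tefergaz*.
*lipa*: final sound = /a/, a vowel → -fe → *lipafe*.
*isos* — final sound /s/ (a sibilant) → -oto → *isosoto*.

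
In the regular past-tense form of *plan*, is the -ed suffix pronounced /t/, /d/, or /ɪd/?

/d/

The stem *plan* ends in a voiced sound other than /d/.
The -ed suffix is realized as /ɪd/ after /t, d/; as /t/ after other voiceless consonants; and as /d/ after other voiced sounds.
So -ed on *plan* is pronounced /d/.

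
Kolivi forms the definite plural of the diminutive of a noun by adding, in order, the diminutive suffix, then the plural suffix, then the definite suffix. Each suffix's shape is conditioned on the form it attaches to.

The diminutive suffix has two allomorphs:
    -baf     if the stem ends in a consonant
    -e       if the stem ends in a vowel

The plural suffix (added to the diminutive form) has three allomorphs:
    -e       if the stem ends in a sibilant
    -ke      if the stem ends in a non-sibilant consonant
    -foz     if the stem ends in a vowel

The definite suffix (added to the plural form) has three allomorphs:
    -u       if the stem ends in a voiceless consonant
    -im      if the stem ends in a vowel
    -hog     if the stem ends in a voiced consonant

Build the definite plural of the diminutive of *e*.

eefozhog

*e*: final sound = /e/, a vowel → -e → *ee*.
The diminutive form *ee*: final sound = /e/, a vowel → -foz → *eefoz*.
The plural form *eefoz*: final sound = /z/, a voiced consonant → -hog → *eefozhog*.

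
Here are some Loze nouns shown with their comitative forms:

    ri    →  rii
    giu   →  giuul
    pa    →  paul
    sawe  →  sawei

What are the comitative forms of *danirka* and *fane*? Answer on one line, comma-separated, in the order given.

The suffix is conditioned by the last vowel: -i when the last vowel of the stem is a front vowel (*ri*, *sawe*); -ul when the last vowel of the stem is a back vowel (*giu*, *pa*).
*danirka*: last vowel = /a/, a back vowel → -ul → *danirkaul*.
The last vowel of *fane* is /e/, which is a front vowel, so the suffix is -i, giving *fanei*.

danirkaul, fanei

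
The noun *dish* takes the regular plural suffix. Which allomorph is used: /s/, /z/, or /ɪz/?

The stem *dish* ends in a sibilant (/s, z, ʃ, ʒ, tʃ, dʒ/).
The plural suffix surfaces as /ɪz/ after sibilants, /s/ after other voiceless consonants, and /z/ after other voiced sounds.
So the plural -s on *dish* is pronounced /ɪz/.

/ɪz/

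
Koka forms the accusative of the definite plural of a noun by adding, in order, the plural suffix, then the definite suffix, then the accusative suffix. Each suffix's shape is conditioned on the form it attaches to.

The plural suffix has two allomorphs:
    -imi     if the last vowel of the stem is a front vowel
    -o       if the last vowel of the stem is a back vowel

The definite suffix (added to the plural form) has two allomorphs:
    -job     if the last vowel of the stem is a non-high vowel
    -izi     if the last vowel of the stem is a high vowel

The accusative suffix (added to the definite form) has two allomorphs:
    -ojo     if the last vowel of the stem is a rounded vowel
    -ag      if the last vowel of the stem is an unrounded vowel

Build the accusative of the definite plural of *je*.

*je*: last vowel = /e/, a front vowel → -imi → *jeimi*.
The plural form *jeimi* — last vowel /i/ (a high vowel) → -izi → *jeimiizi*.
The definite form *jeimiizi*: last vowel = /i/, an unrounded vowel → -ag → *jeimiiziag*.

jeimiiziag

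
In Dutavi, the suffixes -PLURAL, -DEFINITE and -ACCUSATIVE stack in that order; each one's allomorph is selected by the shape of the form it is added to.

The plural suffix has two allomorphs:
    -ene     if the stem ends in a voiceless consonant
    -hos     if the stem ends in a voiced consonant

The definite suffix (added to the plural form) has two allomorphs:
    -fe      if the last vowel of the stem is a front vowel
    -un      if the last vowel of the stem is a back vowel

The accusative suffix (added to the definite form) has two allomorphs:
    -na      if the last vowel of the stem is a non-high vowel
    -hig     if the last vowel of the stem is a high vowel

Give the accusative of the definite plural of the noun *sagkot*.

sagkotenefena

Since the final consonant of *sagkot* is /t/ (voiceless), it takes -ene, giving *sagkotene*.
The plural form *sagkotene*: last vowel = /e/, a front vowel → -fe → *sagkotenefe*.
Since the last vowel of the definite form *sagkotenefe* is /e/ (a non-high vowel), it takes -na, giving *sagkotenefena*.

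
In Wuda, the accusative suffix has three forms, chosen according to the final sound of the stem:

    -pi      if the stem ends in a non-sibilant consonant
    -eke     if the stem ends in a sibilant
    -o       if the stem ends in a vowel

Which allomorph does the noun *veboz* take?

The final sound of *veboz* is /z/, which is a sibilant, so the suffix is -eke.

-eke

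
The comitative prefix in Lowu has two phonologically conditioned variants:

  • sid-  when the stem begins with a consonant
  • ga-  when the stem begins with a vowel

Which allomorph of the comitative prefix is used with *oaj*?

The first sound of *oaj* is /o/, which is a vowel, so the prefix is ga-.

ga-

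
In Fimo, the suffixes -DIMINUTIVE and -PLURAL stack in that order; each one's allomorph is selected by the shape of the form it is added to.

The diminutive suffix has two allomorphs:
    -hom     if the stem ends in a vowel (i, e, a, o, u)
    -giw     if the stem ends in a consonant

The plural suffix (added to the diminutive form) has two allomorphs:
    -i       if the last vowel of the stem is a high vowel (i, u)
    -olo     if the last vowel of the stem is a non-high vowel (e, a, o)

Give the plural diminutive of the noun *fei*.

feihomolo

Since the final sound of *fei* is /i/ (a vowel), it takes -hom, giving *feihom*.
Since the last vowel of the diminutive form *feihom* is /o/ (a non-high vowel), it takes -olo, giving *feihomolo*.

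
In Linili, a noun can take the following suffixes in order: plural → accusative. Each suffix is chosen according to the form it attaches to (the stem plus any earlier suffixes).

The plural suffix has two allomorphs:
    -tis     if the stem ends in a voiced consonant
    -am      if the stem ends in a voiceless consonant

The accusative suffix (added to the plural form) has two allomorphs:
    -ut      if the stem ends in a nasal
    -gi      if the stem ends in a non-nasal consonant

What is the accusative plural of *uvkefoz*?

uvkefoztisgi

The final consonant of *uvkefoz* is /z/, which is voiced, so the plural suffix is -tis, giving *uvkefoztis*.
The final consonant of the plural form *uvkefoztis* is /s/, which is non-nasal, so the accusative suffix is -gi, giving *uvkefoztisgi*.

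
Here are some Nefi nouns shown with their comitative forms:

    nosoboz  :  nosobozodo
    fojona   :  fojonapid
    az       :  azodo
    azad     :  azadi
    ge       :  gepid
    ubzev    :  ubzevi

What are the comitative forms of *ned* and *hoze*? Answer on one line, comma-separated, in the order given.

The alternation tracks the final sound of the stem — -odo when the stem ends in a sibilant (*nosoboz*, *az*); -i when the stem ends in a non-sibilant consonant (*azad*, *ubzev*); -pid when the stem ends in a vowel (*fojona*, *ge*).
*ned*: final sound = /d/, a non-sibilant consonant → -i → *nedi*.
*hoze*: final sound = /e/, a vowel → -pid → *hozepid*.

nedi, hozepid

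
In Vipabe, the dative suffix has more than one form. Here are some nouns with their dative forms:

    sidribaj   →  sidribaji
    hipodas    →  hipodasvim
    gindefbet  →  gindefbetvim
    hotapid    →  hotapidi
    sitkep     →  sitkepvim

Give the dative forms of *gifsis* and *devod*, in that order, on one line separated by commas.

The suffix is conditioned by the final consonant: -vim when the stem ends in a voiceless consonant (*hipodas*, *gindefbet*, *sitkep*); -i when the stem ends in a voiced consonant (*sidribaj*, *hotapid*).
Since the final consonant of *gifsis* is /s/ (voiceless), it takes -vim, giving *gifsisvim*.
The final consonant of *devod* is /d/, which is voiced, so the suffix is -i, giving *devodi*.

gifsisvim, devodi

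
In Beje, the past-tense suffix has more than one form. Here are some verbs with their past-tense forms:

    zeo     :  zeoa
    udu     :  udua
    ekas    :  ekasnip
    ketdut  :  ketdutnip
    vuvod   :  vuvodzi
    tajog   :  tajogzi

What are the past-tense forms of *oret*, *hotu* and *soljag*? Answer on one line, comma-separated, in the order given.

oretnip, hotua, soljagzi

The suffix is conditioned by the final sound: -nip when the stem ends in a voiceless consonant (*ekas*, *ketdut*); -zi when the stem ends in a voiced consonant (*vuvod*, *tajog*); -a when the stem ends in a vowel (*zeo*, *udu*).
Since the final sound of *oret* is /t/ (a voiceless consonant), it takes -nip, giving *oretnip*.
*hotu*: final sound = /u/, a vowel → -a → *hotua*.
*soljag*: final sound = /g/, a voiced consonant → -zi → *soljagzi*.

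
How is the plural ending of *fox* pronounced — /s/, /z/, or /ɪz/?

/ɪz/

The stem *fox* ends in a sibilant (/s, z, ʃ, ʒ, tʃ, dʒ/).
The plural suffix surfaces as /ɪz/ after sibilants, /s/ after other voiceless consonants, and /z/ after other voiced sounds.
So the plural -s on *fox* is pronounced /ɪz/.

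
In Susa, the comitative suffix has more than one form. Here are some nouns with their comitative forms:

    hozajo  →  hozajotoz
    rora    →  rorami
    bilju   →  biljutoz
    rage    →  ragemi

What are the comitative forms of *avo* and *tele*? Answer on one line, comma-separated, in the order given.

avotoz, telemi

The alternation tracks the last vowel of the stem — -toz when the last vowel of the stem is a rounded vowel (*hozajo*, *bilju*); -mi when the last vowel of the stem is an unrounded vowel (*rora*, *rage*).
*avo*: last vowel = /o/, a rounded vowel → -toz → *avotoz*.
*tele*: last vowel = /e/, an unrounded vowel → -mi → *telemi*.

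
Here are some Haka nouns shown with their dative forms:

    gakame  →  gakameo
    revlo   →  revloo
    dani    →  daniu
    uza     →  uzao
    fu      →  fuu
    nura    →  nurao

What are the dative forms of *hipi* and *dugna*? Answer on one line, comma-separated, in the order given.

Looking at the last vowel of each stem: -u when the last vowel of the stem is a high vowel (*dani*, *fu*); -o when the last vowel of the stem is a non-high vowel (*gakame*, *revlo*, *uza*, *nura*).
*hipi* — last vowel /i/ (a high vowel) → -u → *hipiu*.
The last vowel of *dugna* is /a/, which is a non-high vowel, so the suffix is -o, giving *dugnao*.

hipiu, dugnao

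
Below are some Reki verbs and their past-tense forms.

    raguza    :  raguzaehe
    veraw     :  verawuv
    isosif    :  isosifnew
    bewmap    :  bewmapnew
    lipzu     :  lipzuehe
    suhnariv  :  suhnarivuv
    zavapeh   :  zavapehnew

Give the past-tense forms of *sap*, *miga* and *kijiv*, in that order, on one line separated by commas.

The pattern is voicing of the final sound: -new when the stem ends in a voiceless consonant (*isosif*, *bewmap*, *zavapeh*); -uv when the stem ends in a voiced consonant (*veraw*, *suhnariv*); -ehe when the stem ends in a vowel (*raguza*, *lipzu*).
*sap*: final sound = /p/, a voiceless consonant → -new → *sapnew*.
*miga* — final sound /a/ (a vowel) → -ehe → *migaehe*.
The final sound of *kijiv* is /v/, which is a voiced consonant, so the suffix is -uv, giving *kijivuv*.

sapnew, migaehe, kijivuv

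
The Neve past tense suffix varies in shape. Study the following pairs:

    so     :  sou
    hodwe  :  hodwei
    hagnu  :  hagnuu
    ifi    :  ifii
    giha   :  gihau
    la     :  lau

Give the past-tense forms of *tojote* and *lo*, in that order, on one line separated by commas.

The pattern is front/back vowel harmony: -i when the last vowel of the stem is a front vowel (*hodwe*, *ifi*); -u when the last vowel of the stem is a back vowel (*so*, *hagnu*, *giha*, *la*).
The last vowel of *tojote* is /e/, which is a front vowel, so the suffix is -i, giving *tojotei*.
*lo* — last vowel /o/ (a back vowel) → -u → *lou*.

tojotei, lou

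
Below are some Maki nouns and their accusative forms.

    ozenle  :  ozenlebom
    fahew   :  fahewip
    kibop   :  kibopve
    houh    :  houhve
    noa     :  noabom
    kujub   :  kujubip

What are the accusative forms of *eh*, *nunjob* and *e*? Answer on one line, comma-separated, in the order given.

ehve, nunjobip, ebom

Looking at the final sound of each stem: -ve when the stem ends in a voiceless consonant (*kibop*, *houh*); -ip when the stem ends in a voiced consonant (*fahew*, *kujub*); -bom when the stem ends in a vowel (*ozenle*, *noa*).
The final sound of *eh* is /h/, which is a voiceless consonant, so the suffix is -ve, giving *ehve*.
*nunjob*: final sound = /b/, a voiced consonant → -ip → *nunjobip*.
The final sound of *e* is /e/, which is a vowel, so the suffix is -bom, giving *ebom*.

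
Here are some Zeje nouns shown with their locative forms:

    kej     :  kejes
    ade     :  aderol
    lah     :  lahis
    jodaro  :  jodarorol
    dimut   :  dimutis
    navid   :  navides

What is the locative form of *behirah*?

behirahis

The suffix is conditioned by the final sound: -is when the stem ends in a voiceless consonant (*lah*, *dimut*); -es when the stem ends in a voiced consonant (*kej*, *navid*); -rol when the stem ends in a vowel (*ade*, *jodaro*).
The final sound of *behirah* is /h/, which is a voiceless consonant, so the suffix is -is, giving *behirahis*.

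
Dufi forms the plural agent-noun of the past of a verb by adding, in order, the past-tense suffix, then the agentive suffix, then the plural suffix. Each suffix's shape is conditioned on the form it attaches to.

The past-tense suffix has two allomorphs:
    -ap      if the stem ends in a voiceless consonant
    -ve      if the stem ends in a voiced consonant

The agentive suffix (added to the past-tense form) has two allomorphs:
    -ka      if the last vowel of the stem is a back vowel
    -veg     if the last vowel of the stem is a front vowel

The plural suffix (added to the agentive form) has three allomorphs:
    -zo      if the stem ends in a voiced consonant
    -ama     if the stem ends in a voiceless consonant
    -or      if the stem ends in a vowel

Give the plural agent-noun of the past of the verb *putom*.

putomvevegzo

*putom* — final consonant /m/ (voiced) → -ve → *putomve*.
The past-tense form *putomve* — last vowel /e/ (a front vowel) → -veg → *putomveveg*.
The agentive form *putomveveg*: final sound = /g/, a voiced consonant → -zo → *putomvevegzo*.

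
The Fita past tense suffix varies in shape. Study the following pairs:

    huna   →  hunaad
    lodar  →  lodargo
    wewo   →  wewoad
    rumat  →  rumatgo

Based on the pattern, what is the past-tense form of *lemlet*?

lemletgo

The pattern is consonant vs. vowel: -go when the stem ends in a consonant (*lodar*, *rumat*); -ad when the stem ends in a vowel (*huna*, *wewo*).
Since the final sound of *lemlet* is /t/ (a consonant), it takes -go, giving *lemletgo*.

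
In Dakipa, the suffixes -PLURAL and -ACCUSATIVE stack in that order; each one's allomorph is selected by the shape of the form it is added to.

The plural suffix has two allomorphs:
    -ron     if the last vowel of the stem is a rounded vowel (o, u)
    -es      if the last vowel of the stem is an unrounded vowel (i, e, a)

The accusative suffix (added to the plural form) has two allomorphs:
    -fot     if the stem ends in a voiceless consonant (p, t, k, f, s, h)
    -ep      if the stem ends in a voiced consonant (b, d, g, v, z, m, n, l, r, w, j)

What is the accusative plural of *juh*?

juhronep

Since the last vowel of *juh* is /u/ (a rounded vowel), it takes -ron, giving *juhron*.
The plural form *juhron* — final consonant /n/ (voiced) → -ep → *juhronep*.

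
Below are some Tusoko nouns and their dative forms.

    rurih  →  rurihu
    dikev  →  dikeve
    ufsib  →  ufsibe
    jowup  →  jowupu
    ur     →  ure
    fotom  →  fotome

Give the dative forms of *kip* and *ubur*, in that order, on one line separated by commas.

The suffix is conditioned by the final consonant: -u when the stem ends in a voiceless consonant (*rurih*, *jowup*); -e when the stem ends in a voiced consonant (*dikev*, *ufsib*, *ur*, *fotom*).
*kip*: final consonant = /p/, voiceless → -u → *kipu*.
*ubur* — final consonant /r/ (voiced) → -e → *ubure*.

kipu, ubure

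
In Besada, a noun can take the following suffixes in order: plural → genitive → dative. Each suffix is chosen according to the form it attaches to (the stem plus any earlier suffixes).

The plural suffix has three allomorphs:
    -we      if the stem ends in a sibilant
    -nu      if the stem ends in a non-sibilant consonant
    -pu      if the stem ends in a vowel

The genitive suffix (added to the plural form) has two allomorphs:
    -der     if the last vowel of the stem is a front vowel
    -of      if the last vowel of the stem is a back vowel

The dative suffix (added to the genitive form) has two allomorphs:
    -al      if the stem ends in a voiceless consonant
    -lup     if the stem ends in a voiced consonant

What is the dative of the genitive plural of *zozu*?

The final sound of *zozu* is /u/, which is a vowel, so the plural suffix is -pu, giving *zozupu*.
The plural form *zozupu* — last vowel /u/ (a back vowel) → -of → *zozupuof*.
The final consonant of the genitive form *zozupuof* is /f/, which is voiceless, so the dative suffix is -al, giving *zozupuofal*.

zozupuofal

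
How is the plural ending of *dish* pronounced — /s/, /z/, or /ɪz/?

The stem *dish* ends in a sibilant (/s, z, ʃ, ʒ, tʃ, dʒ/).
The plural suffix surfaces as /ɪz/ after sibilants, /s/ after other voiceless consonants, and /z/ after other voiced sounds.
So the plural -s on *dish* is pronounced /ɪz/.

/ɪz/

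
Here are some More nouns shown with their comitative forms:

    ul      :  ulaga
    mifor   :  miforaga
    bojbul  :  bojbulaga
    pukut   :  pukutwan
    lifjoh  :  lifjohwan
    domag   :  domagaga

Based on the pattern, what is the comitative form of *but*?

butwan

The alternation tracks the final consonant of the stem — -wan when the stem ends in a voiceless consonant (*pukut*, *lifjoh*); -aga when the stem ends in a voiced consonant (*ul*, *mifor*, *bojbul*, *domag*).
Since the final consonant of *but* is /t/ (voiceless), it takes -wan, giving *butwan*.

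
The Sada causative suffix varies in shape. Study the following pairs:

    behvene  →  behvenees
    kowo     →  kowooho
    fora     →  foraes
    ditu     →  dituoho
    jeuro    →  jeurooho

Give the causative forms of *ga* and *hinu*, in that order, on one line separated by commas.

The alternation tracks the last vowel of the stem — -oho when the last vowel of the stem is a rounded vowel (*kowo*, *ditu*, *jeuro*); -es when the last vowel of the stem is an unrounded vowel (*behvene*, *fora*).
*ga*: last vowel = /a/, an unrounded vowel → -es → *gaes*.
*hinu* — last vowel /u/ (a rounded vowel) → -oho → *hinuoho*.

gaes, hinuoho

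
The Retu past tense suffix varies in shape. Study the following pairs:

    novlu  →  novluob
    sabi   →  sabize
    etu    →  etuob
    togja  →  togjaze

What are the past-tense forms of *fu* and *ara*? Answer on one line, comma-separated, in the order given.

fuob, araze

The pattern is rounding harmony: -ob when the last vowel of the stem is a rounded vowel (*novlu*, *etu*); -ze when the last vowel of the stem is an unrounded vowel (*sabi*, *togja*).
*fu*: last vowel = /u/, a rounded vowel → -ob → *fuob*.
*ara* — last vowel /a/ (an unrounded vowel) → -ze → *araze*.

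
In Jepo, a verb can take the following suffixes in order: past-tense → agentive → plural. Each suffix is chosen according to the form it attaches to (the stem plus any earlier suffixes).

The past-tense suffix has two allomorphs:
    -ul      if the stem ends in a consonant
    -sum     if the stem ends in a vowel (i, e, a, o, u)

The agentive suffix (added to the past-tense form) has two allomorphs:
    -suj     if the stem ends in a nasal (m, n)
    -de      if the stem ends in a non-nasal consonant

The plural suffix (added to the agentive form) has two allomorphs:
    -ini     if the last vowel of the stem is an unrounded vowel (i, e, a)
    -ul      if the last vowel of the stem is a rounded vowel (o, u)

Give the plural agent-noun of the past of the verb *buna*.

*buna* — final sound /a/ (a vowel) → -sum → *bunasum*.
The past-tense form *bunasum*: final consonant = /m/, a nasal → -suj → *bunasumsuj*.
Since the last vowel of the agentive form *bunasumsuj* is /u/ (a rounded vowel), it takes -ul, giving *bunasumsujul*.

bunasumsujul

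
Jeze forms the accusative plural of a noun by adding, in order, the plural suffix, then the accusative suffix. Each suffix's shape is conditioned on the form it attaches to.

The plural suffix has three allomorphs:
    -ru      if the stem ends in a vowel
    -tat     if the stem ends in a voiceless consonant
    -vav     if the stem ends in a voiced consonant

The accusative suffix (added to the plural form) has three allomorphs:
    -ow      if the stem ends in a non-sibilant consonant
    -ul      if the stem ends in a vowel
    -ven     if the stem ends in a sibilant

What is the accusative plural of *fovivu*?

*fovivu* — final sound /u/ (a vowel) → -ru → *fovivuru*.
The plural form *fovivuru*: final sound = /u/, a vowel → -ul → *fovivuruul*.

fovivuruul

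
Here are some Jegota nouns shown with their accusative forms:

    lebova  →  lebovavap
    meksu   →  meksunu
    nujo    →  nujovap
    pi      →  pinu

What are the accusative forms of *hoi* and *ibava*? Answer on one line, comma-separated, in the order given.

hoinu, ibavavap

Looking at the last vowel of each stem: -nu when the last vowel of the stem is a high vowel (*meksu*, *pi*); -vap when the last vowel of the stem is a non-high vowel (*lebova*, *nujo*).
The last vowel of *hoi* is /i/, which is a high vowel, so the suffix is -nu, giving *hoinu*.
*ibava*: last vowel = /a/, a non-high vowel → -vap → *ibavavap*.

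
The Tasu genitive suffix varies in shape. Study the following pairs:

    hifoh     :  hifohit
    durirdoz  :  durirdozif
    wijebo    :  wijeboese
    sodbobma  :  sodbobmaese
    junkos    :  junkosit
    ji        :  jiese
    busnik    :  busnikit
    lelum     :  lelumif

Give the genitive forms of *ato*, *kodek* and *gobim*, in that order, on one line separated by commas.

The pattern is voicing of the final sound: -it when the stem ends in a voiceless consonant (*hifoh*, *junkos*, *busnik*); -if when the stem ends in a voiced consonant (*durirdoz*, *lelum*); -ese when the stem ends in a vowel (*wijebo*, *sodbobma*, *ji*).
*ato*: final sound = /o/, a vowel → -ese → *atoese*.
Since the final sound of *kodek* is /k/ (a voiceless consonant), it takes -it, giving *kodekit*.
Since the final sound of *gobim* is /m/ (a voiced consonant), it takes -if, giving *gobimif*.

atoese, kodekit, gobimif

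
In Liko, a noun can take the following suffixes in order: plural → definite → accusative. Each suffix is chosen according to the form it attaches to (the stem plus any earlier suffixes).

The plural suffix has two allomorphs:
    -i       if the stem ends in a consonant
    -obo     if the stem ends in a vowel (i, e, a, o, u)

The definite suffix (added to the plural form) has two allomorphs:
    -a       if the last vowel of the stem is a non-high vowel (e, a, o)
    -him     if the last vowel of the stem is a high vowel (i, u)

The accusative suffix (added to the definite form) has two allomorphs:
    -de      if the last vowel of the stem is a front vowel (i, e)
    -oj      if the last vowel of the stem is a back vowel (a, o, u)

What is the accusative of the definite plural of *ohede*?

*ohede* — final sound /e/ (a vowel) → -obo → *ohedeobo*.
The plural form *ohedeobo* — last vowel /o/ (a non-high vowel) → -a → *ohedeoboa*.
The last vowel of the definite form *ohedeoboa* is /a/, which is a back vowel, so the accusative suffix is -oj, giving *ohedeoboaoj*.

ohedeoboaoj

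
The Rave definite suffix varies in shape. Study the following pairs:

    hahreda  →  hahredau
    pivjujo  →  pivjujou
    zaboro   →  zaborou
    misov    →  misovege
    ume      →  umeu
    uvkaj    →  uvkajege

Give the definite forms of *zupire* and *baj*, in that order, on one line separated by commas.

zupireu, bajege

The pattern is consonant vs. vowel: -ege when the stem ends in a consonant (*misov*, *uvkaj*); -u when the stem ends in a vowel (*hahreda*, *pivjujo*, *zaboro*, *ume*).
*zupire* — final sound /e/ (a vowel) → -u → *zupireu*.
*baj* — final sound /j/ (a consonant) → -ege → *bajege*.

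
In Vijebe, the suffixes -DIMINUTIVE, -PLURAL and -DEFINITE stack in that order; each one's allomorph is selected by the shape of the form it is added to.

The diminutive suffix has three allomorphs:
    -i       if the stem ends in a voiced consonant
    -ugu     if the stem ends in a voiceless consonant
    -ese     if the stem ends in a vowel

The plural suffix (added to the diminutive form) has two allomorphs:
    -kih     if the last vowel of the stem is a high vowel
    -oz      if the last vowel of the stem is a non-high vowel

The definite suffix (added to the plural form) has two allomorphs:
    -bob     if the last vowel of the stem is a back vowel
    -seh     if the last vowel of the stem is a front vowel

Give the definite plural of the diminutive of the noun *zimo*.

zimoeseozbob

*zimo*: final sound = /o/, a vowel → -ese → *zimoese*.
The diminutive form *zimoese*: last vowel = /e/, a non-high vowel → -oz → *zimoeseoz*.
Since the last vowel of the plural form *zimoeseoz* is /o/ (a back vowel), it takes -bob, giving *zimoeseozbob*.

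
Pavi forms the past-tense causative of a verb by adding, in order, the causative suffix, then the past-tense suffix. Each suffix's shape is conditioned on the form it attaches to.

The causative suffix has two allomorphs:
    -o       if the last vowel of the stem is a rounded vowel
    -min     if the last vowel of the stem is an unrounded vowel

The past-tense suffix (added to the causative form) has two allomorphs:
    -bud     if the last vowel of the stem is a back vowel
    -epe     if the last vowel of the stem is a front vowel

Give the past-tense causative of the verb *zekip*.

Since the last vowel of *zekip* is /i/ (an unrounded vowel), it takes -min, giving *zekipmin*.
The last vowel of the causative form *zekipmin* is /i/, which is a front vowel, so the past-tense suffix is -epe, giving *zekipminepe*.

zekipminepe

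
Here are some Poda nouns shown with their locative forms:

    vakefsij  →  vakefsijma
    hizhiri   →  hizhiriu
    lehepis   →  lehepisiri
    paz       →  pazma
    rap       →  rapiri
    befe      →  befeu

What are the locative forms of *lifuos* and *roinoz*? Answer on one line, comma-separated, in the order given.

The pattern is voicing of the final sound: -iri when the stem ends in a voiceless consonant (*lehepis*, *rap*); -ma when the stem ends in a voiced consonant (*vakefsij*, *paz*); -u when the stem ends in a vowel (*hizhiri*, *befe*).
*lifuos*: final sound = /s/, a voiceless consonant → -iri → *lifuosiri*.
*roinoz*: final sound = /z/, a voiced consonant → -ma → *roinozma*.

lifuosiri, roinozma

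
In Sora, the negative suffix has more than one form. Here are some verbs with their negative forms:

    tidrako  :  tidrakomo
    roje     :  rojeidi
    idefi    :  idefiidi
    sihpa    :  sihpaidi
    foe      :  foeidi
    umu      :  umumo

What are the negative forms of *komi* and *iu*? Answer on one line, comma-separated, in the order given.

The suffix is conditioned by the last vowel: -mo when the last vowel of the stem is a rounded vowel (*tidrako*, *umu*); -idi when the last vowel of the stem is an unrounded vowel (*roje*, *idefi*, *sihpa*, *foe*).
Since the last vowel of *komi* is /i/ (an unrounded vowel), it takes -idi, giving *komiidi*.
*iu*: last vowel = /u/, a rounded vowel → -mo → *iumo*.

komiidi, iumo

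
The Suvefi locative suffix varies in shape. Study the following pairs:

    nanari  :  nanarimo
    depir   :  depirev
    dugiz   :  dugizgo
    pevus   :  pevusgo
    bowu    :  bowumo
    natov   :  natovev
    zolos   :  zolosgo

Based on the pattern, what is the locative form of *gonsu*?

gonsumo

The pattern is sibilance of the final sound: -go when the stem ends in a sibilant (*dugiz*, *pevus*, *zolos*); -ev when the stem ends in a non-sibilant consonant (*depir*, *natov*); -mo when the stem ends in a vowel (*nanari*, *bowu*).
*gonsu* — final sound /u/ (a vowel) → -mo → *gonsumo*.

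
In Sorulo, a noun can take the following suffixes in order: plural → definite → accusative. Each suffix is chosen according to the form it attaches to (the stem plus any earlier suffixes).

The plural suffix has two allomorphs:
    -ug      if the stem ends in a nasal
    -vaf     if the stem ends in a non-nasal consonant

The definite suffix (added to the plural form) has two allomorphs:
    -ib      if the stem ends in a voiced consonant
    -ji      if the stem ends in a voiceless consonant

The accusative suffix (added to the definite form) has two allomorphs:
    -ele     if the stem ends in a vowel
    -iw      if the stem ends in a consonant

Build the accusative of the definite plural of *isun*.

Since the final consonant of *isun* is /n/ (a nasal), it takes -ug, giving *isunug*.
The final consonant of the plural form *isunug* is /g/, which is voiced, so the definite suffix is -ib, giving *isunugib*.
The final sound of the definite form *isunugib* is /b/, which is a consonant, so the accusative suffix is -iw, giving *isunugibiw*.

isunugibiw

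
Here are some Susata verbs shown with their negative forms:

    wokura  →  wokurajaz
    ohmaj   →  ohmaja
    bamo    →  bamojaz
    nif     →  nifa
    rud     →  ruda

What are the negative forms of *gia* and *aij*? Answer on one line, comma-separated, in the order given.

Looking at the final sound of each stem: -a when the stem ends in a consonant (*ohmaj*, *nif*, *rud*); -jaz when the stem ends in a vowel (*wokura*, *bamo*).
The final sound of *gia* is /a/, which is a vowel, so the suffix is -jaz, giving *giajaz*.
The final sound of *aij* is /j/, which is a consonant, so the suffix is -a, giving *aija*.

giajaz, aija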